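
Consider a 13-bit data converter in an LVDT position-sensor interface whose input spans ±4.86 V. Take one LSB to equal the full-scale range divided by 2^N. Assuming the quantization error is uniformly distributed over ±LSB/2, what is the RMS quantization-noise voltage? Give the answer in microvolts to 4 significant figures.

Range = 4.86 − (-4.86) = 9.72 V.
LSB = 9.72 V ÷ 2^13 = 9.72/8192 V = 1.18652 mV.
RMS of a uniform error over width LSB is LSB/√12 = 342.5 µV.

342.5 µV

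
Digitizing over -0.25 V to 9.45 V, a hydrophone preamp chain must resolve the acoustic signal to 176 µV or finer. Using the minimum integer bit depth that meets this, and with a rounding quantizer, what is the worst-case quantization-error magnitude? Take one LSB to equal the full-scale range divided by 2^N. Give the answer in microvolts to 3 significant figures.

Full-scale range = 9.45 V − (-0.25 V) = 9.7 V.
9.7 V / 176 µV = 55110. Since 2^15 = 32768 and 2^16 = 65536, N = 16.
One LSB is 9.7 V / 65536 = 148.01 µV.
|e|_max = LSB/2 = 74.0 µV.

74.0 µV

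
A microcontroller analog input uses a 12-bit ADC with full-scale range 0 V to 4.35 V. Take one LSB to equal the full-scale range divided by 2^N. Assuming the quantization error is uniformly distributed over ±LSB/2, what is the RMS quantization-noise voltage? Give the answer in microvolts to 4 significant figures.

306.6 µV

Full-scale range = 4.35 V.
LSB = 4.35 V ÷ 2^12 = 4.35/4096 V = 1.06201 mV.
RMS of a uniform error over width LSB is LSB/√12 = 306.6 µV.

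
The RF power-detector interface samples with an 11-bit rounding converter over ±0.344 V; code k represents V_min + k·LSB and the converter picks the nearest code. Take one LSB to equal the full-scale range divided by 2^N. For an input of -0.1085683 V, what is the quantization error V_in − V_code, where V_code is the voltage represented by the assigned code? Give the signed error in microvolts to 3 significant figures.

−60.5 µV

Range = 0.344 − (-0.344) = 0.688 V. LSB = 0.688 V / 2^11 ≈ 335.9 µV.
(V_in − V_min)/LSB = (-0.1085683 − (-0.344)) × 2048/0.688 = 700.8199 → nearest code k = 701.
V_code = V_min + k × range/2^11 = -0.344 + 701 × 0.688/2048 = -0.1085078125 V.
Error = V_in − V_code = -0.1085683 − (-0.1085078125) = −60.5 µV.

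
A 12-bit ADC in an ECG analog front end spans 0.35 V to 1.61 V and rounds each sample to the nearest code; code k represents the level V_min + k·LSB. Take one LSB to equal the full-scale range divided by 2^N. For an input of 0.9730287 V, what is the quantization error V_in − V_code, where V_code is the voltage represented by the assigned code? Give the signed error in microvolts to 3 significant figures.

+104 µV

Span: 1.61 V − (0.35 V) = 1.26 V. LSB = 1.26 V / 2^12 ≈ 307.6 µV.
Position in LSBs: (0.9730287 − (0.35)) × 4096/1.26 = 2025.3377; rounding gives k = 2025.
V_code = V_min + k × range/2^12 = 0.35 + 2025 × 1.26/4096 = 0.9729248047 V.
Error = V_in − V_code = 0.9730287 − (0.9729248047) = +104 µV.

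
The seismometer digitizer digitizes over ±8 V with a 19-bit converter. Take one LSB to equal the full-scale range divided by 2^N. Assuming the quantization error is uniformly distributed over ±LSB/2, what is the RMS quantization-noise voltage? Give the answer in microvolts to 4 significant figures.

Range = 8 − (-8) = 16 V.
LSB = 16 V / 2^19 = 30.5176 µV.
RMS of a uniform error over width LSB is LSB/√12 = 8.810 µV.

8.810 µV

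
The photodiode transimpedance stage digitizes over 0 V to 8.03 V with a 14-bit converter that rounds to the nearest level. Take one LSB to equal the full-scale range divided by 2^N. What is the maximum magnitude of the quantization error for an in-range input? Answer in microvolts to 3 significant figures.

245 µV

Span = 8.03 V.
One LSB is 8.03 V / 16384 = 490.11 µV.
A rounding quantizer has |error| ≤ LSB/2 = 245 µV.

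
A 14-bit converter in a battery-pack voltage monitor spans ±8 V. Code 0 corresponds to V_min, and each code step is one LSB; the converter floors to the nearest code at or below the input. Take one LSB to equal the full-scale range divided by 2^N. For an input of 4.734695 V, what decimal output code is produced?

Range = 8 − (-8) = 16 V. LSB = 16 V / 2^14 ≈ 0.9766 mV.
code = ⌊(V_in − V_min)/LSB⌋ = ⌊(V_in − V_min) × 2^14 / range⌋
     = ⌊(4.734695 − (-8)) × 16384 / 16⌋ = ⌊12.734695 × 16384/16⌋
     = ⌊13040.328⌋ = 13040.

13040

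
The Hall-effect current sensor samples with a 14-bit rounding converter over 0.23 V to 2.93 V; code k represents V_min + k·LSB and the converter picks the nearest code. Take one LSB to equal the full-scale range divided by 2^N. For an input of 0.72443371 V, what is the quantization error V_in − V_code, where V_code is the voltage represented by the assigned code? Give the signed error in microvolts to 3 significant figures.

Full-scale range = 2.93 V − (0.23 V) = 2.7 V. LSB = 2.7 V / 2^14 ≈ 164.8 µV.
(0.72443371 − (0.23)) / LSB = 0.49443371 × 16384/2.7 = 3000.2970. Nearest integer: k = 3000.
Reconstructed level: 0.23 + 3000 × 2.7/16384 V = 0.72438476563 V.
Error = V_in − V_code = 0.72443371 − (0.72438476563) = +48.9 µV.

+48.9 µV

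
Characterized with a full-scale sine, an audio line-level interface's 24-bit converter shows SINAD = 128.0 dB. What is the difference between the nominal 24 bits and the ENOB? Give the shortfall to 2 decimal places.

ENOB = (SINAD − 1.76)/6.02 = (128.0 − 1.76)/6.02 = 20.9701 bits.
24 − 20.9701 = 3.03 bits below nominal.

3.03 bits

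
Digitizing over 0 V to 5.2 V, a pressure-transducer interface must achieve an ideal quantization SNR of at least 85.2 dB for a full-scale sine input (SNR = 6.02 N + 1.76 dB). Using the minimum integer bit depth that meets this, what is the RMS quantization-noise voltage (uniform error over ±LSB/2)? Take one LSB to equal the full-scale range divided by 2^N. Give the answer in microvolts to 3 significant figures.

V_FS = 5.2 V.
Required N = ⌈(85.2 − 1.76)/6.02⌉ = ⌈13.860⌉ = 14.
LSB = 5.2 V / 2^14 = 317.38 µV.
V_rms = LSB/√12 = 91.6 µV.

91.6 µV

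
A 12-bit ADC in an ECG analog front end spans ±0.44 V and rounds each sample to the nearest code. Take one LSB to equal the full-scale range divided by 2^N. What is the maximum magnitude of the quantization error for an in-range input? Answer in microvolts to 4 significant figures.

Span: 0.44 V − (-0.44 V) = 0.88 V.
LSB = 0.88 V ÷ 2^12 = 0.88/4096 V = 214.844 µV.
A rounding quantizer has |error| ≤ LSB/2 = 107.4 µV.

107.4 µV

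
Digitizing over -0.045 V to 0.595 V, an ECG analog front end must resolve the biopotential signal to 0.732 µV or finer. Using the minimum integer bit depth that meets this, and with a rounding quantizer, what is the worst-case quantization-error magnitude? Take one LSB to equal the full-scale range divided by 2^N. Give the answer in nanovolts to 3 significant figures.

305 nV

Range = 0.595 − (-0.045) = 0.64 V.
Required number of levels: 0.64/0.732 µV = 874320; smallest N with 2^N ≥ that is 20.
One LSB is 0.64 V / 1048576 = 0.61035 µV.
Max error for round-to-nearest is LSB/2 = 305 nV.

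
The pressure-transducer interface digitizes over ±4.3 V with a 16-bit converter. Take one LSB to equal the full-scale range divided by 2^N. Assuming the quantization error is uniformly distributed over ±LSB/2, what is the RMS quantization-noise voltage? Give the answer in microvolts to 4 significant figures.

Range = 4.3 − (-4.3) = 8.6 V.
LSB = 8.6 V / 2^16 = 131.226 µV.
RMS of a uniform error over width LSB is LSB/√12 = 37.88 µV.

37.88 µV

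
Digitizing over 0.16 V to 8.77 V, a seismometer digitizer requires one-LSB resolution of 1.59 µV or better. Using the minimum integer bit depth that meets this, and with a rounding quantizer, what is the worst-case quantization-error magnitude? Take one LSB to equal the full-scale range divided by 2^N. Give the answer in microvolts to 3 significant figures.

The full-scale span is 8.77 − (0.16) = 8.61 V.
Need 2^N ≥ 8.61 V / 1.59 µV = 5.415e6 → N_min = 23.
Step size = 8.61/8388608 V = 1.0264 µV.
|e|_max = LSB/2 = 0.513 µV.

0.513 µV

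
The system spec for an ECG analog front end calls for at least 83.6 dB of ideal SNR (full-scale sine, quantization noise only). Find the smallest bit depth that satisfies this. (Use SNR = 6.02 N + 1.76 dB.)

14 bits

Solving 6.02 N ≥ 83.6 − 1.76: N ≥ 13.595. Round up → N = 14.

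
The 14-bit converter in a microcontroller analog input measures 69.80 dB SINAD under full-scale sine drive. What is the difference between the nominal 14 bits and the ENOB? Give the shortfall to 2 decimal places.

2.70 bits

Effective bits = (69.80 − 1.76)/6.02 = 11.3023.
Shortfall = 14 − 11.3023 = 2.6977 bits.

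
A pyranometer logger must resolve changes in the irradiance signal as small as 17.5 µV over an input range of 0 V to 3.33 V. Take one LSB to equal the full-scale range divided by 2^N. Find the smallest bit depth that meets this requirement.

Full-scale range = 3.33 V.
3.33 V / 17.5 µV = 190300. Since 2^17 = 131072 and 2^18 = 262144, N = 18.

18 bits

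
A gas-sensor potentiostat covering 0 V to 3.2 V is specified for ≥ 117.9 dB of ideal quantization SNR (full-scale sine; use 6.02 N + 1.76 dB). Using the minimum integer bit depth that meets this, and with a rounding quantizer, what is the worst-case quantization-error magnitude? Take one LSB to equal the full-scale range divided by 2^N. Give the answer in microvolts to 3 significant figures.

1.53 µV

Span = 3.2 V.
Required N = ⌈(117.9 − 1.76)/6.02⌉ = ⌈19.292⌉ = 20.
Step size = 3.2/1048576 V = 3.0518 µV.
Half an LSB is 1.53 µV.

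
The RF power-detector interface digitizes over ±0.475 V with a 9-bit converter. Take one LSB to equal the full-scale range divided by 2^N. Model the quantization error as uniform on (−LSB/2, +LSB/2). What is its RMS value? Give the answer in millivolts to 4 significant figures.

The full-scale span is 0.475 − (-0.475) = 0.95 V.
Step size = 0.95/512 V = 1.85547 mV.
σ_q = LSB/√12 = 1.85547 mV/3.4641 = 0.5356 mV.

0.5356 mV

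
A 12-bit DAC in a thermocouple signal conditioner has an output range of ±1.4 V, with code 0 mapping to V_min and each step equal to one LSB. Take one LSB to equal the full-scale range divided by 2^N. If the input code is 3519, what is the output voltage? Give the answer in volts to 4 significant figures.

Range = 1.4 − (-1.4) = 2.8 V. LSB = 2.8 V / 2^12.
Output = V_min + (3519/4096) × range = -1.4 + 0.859131 × 2.8 V
      = -1.4 V + 2.40557 V = 1.00557 V.

1.006 V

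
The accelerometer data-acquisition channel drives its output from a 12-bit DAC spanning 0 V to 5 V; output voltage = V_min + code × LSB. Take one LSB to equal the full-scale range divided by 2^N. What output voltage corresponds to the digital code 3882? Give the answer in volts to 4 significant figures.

Range is 5 V. LSB = 5 V / 2^12.
Output = V_min + (3882/4096) × range = 0 + 0.947754 × 5 V
      = 0 + 4.73877 = 4.73877 V.

4.739 V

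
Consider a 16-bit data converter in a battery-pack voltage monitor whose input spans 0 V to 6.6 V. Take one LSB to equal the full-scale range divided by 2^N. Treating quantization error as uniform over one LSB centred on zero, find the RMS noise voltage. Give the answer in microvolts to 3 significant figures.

V_FS = 6.6 V.
One LSB is 6.6 V / 65536 = 100.71 µV.
For a uniform distribution on [−LSB/2, +LSB/2], V_rms = LSB/√12 = 100.71 µV/3.4641 = 29.1 µV.

29.1 µV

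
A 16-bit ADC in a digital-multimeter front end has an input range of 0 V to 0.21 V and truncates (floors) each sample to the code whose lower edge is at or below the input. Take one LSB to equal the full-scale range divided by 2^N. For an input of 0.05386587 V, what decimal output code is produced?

16810

Range is 0.21 V. LSB = 0.21 V / 2^16 ≈ 3.204 µV.
V_in − V_min = 0.05386587 − (0) = 0.05386587 V.
Divide by LSB: 0.05386587 × 65536/0.21 = 16810.2555.
Truncating gives code 16810.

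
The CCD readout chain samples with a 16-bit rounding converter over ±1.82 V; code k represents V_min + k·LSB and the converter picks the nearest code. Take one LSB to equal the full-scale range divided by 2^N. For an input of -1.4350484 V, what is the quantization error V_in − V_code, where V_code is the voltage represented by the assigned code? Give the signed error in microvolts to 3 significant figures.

Span: 1.82 V − (-1.82 V) = 3.64 V. LSB = 3.64 V / 2^16 ≈ 55.54 µV.
(V_in − V_min)/LSB = (-1.4350484 − (-1.82)) × 65536/3.64 = 6930.8209 → nearest code k = 6931.
V_code = V_min + k × range/2^16 = -1.82 + 6931 × 3.64/65536 = -1.4350384521 V.
V_in − V_code = -1.4350484 − (-1.4350384521) = −9.95 µV.

−9.95 µV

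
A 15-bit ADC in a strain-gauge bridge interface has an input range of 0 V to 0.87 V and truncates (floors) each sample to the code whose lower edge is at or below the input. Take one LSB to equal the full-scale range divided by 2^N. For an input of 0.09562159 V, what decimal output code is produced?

Full-scale range = 0.87 V. LSB = 0.87 V / 2^15 ≈ 26.55 µV.
V_in − V_min = 0.09562159 − (0) = 0.09562159 V.
Divide by LSB: 0.09562159 × 32768/0.87 = 3601.5267.
Truncating gives code 3601.

3601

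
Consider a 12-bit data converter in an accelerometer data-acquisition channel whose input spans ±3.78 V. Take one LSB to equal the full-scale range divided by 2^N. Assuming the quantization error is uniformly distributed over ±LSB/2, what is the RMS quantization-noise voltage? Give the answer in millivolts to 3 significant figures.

Full-scale range = 3.78 V − (-3.78 V) = 7.56 V.
Step size = 7.56/4096 V = 1.8457 mV.
RMS of a uniform error over width LSB is LSB/√12 = 0.533 mV.

0.533 mV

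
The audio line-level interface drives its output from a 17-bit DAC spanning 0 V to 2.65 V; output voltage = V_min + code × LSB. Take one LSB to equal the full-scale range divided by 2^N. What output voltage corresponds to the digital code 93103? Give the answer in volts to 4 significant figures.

1.882 V

Span = 2.65 V. LSB = 2.65 V / 2^17.
Output = V_min + (93103/131072) × range = 0 + 0.710320 × 2.65 V
      = 0 V + 1.88235 V = 1.88235 V.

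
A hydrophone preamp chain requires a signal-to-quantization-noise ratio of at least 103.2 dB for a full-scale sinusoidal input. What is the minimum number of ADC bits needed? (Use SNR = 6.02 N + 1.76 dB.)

17 bits

N ≥ (103.2 − 1.76)/6.02 = 16.850 → N_min = 17.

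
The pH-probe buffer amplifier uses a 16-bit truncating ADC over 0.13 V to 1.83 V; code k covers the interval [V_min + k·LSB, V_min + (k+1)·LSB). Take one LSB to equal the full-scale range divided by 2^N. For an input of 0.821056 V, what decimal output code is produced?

Full-scale range = 1.83 V − (0.13 V) = 1.7 V. LSB = 1.7 V / 2^16 ≈ 25.94 µV.
(V_in − V_min) × 2^16/range = (0.821056 − (0.13)) × 65536/1.7 = 26640.615.
Floor → code = 26640.

26640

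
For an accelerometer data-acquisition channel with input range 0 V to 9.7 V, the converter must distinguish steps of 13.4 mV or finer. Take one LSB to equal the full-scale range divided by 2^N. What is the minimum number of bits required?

10 bits

Span = 9.7 V.
9.7 V / 13.4 mV = 723.9. Since 2^9 = 512 and 2^10 = 1024, N = 10.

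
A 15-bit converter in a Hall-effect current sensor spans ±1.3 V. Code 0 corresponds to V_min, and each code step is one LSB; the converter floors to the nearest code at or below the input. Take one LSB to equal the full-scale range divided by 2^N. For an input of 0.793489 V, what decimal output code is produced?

26384

Full-scale range = 1.3 V − (-1.3 V) = 2.6 V. LSB = 2.6 V / 2^15 ≈ 79.35 µV.
V_in − V_min = 0.793489 − (-1.3) = 2.093489 V.
Divide by LSB: 2.093489 × 32768/2.6 = 26384.4029.
Truncating gives code 26384.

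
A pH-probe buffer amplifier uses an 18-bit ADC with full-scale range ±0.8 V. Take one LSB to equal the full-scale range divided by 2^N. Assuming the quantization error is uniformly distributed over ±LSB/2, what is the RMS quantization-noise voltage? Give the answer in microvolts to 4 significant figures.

1.762 µV

The full-scale span is 0.8 − (-0.8) = 1.6 V.
One LSB is 1.6 V / 262144 = 6.10352 µV.
For a uniform distribution on [−LSB/2, +LSB/2], V_rms = LSB/√12 = 6.10352 µV/3.4641 = 1.762 µV.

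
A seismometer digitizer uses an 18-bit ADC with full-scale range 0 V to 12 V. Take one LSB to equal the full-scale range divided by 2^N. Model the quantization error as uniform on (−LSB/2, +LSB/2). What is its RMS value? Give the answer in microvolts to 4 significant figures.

V_FS = 12 V.
LSB = 12 V / 2^18 = 45.7764 µV.
RMS of a uniform error over width LSB is LSB/√12 = 13.21 µV.

13.21 µV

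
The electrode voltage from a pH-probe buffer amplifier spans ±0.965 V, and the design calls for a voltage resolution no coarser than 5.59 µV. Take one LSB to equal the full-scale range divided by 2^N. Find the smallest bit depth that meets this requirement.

19 bits

Span: 0.965 V − (-0.965 V) = 1.93 V.
Need 2^N ≥ 1.93 V / 5.59 µV = 345300 → N_min = 19.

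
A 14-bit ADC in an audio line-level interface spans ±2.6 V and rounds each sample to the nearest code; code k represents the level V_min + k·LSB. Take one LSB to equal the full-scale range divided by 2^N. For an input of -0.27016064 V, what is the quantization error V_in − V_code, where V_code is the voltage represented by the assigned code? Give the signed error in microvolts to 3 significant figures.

−67.9 µV

Full-scale range = 2.6 V − (-2.6 V) = 5.2 V. LSB = 5.2 V / 2^14 ≈ 317.4 µV.
(-0.27016064 − (-2.6)) / LSB = 2.32983936 × 16384/5.2 = 7340.7862. Nearest integer: k = 7341.
Reconstructed level: -2.6 + 7341 × 5.2/16384 V = -0.27009277344 V.
V_in − V_code = -0.27016064 − (-0.27009277344) = −67.9 µV.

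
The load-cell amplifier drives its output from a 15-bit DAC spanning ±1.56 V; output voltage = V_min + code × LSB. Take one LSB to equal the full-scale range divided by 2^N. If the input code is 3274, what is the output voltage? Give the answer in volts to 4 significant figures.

Span: 1.56 V − (-1.56 V) = 3.12 V. LSB = 3.12 V / 2^15.
Output = V_min + (3274/32768) × range = -1.56 + 0.0999146 × 3.12 V
      = -1.56 + 0.311733 = -1.24827 V.

-1.248 V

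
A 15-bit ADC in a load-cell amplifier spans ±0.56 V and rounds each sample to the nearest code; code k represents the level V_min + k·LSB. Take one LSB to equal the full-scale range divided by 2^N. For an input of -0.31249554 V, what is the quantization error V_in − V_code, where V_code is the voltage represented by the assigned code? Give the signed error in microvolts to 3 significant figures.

+9.34 µV

The full-scale span is 0.56 − (-0.56) = 1.12 V. LSB = 1.12 V / 2^15 ≈ 34.18 µV.
(-0.31249554 − (-0.56)) / LSB = 0.24750446 × 32768/1.12 = 7241.2733. Nearest integer: k = 7241.
Reconstructed level: -0.56 + 7241 × 1.12/32768 V = -0.31250488281 V.
Error = V_in − V_code = -0.31249554 − (-0.31250488281) = +9.34 µV.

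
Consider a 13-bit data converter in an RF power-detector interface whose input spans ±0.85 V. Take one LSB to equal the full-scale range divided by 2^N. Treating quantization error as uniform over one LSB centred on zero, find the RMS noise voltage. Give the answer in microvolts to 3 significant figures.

59.9 µV

Range = 0.85 − (-0.85) = 1.7 V.
LSB = 1.7 V / 2^13 = 207.52 µV.
RMS of a uniform error over width LSB is LSB/√12 = 59.9 µV.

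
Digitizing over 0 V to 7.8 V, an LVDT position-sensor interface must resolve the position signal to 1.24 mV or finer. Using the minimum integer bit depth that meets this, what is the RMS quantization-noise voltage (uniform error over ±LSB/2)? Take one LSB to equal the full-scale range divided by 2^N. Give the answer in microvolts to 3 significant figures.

Full-scale range = 7.8 V.
Levels needed ≥ 7.8/1.24 mV = 6290. 2^13 = 8192 suffices, so N_min = 13.
LSB = 7.8 V ÷ 2^13 = 7.8/8192 V = 0.95215 mV.
V_rms = LSB/√12 = 275 µV.

275 µV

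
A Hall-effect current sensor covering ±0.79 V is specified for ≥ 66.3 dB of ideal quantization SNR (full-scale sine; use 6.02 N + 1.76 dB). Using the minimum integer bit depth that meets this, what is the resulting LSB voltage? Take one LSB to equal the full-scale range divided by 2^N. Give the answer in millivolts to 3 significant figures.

The full-scale span is 0.79 − (-0.79) = 1.58 V.
6.02 N + 1.76 ≥ 66.3 gives N ≥ 10.721, so the minimum integer is 11.
LSB = 1.58 V ÷ 2^11 = 1.58/2048 V = 0.771 mV.

0.771 mV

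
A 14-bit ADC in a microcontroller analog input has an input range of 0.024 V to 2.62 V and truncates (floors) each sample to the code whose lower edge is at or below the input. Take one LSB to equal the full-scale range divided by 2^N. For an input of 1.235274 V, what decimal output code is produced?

Range = 2.62 − (0.024) = 2.596 V. LSB = 2.596 V / 2^14 ≈ 158.4 µV.
V_in − V_min = 1.235274 − (0.024) = 1.211274 V.
Divide by LSB: 1.211274 × 16384/2.596 = 7644.6507.
Truncating gives code 7644.

7644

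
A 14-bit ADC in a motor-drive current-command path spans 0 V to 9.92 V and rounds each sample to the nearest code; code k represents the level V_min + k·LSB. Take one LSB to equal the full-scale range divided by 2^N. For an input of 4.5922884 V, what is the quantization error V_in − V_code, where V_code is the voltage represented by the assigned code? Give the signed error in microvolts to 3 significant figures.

Range is 9.92 V. LSB = 9.92 V / 2^14 ≈ 0.6055 mV.
(4.5922884 − (0)) / LSB = 4.5922884 × 16384/9.92 = 7584.6828. Nearest integer: k = 7585.
V_code = V_min + k × range/2^14 = 0 + 7585 × 9.92/16384 = 4.5924804688 V.
V_in − V_code = 4.5922884 − (4.5924804688) = −192 µV.

−192 µV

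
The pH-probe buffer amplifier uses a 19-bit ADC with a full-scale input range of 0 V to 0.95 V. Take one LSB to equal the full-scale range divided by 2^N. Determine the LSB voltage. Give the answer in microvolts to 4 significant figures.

Full-scale range = 0.95 V.
Number of codes = 2^19 = 524288.
One LSB is 0.95 V / 524288 = 1.812 µV.

1.812 µV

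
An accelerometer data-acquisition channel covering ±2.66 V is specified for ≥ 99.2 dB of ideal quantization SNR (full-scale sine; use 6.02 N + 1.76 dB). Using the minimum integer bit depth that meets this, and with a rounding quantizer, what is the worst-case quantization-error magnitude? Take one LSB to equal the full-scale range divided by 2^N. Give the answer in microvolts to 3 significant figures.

20.3 µV

The full-scale span is 2.66 − (-2.66) = 5.32 V.
N ≥ (99.2 − 1.76)/6.02 = 16.186 → N_min = 17.
LSB = 5.32 V / 2^17 = 40.588 µV.
Half an LSB is 20.3 µV.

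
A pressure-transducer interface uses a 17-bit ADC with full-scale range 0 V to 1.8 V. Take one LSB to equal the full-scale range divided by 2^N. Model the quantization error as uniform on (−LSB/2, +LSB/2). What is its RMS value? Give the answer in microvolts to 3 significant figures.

3.96 µV

Full-scale range = 1.8 V.
One LSB is 1.8 V / 131072 = 13.733 µV.
For a uniform distribution on [−LSB/2, +LSB/2], V_rms = LSB/√12 = 13.733 µV/3.4641 = 3.96 µV.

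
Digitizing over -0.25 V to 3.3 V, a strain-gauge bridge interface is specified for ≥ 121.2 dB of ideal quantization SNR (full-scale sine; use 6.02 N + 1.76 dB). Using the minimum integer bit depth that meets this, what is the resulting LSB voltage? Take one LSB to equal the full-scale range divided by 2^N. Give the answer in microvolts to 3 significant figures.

The full-scale span is 3.3 − (-0.25) = 3.55 V.
Required N = ⌈(121.2 − 1.76)/6.02⌉ = ⌈19.841⌉ = 20.
One LSB is 3.55 V / 1048576 = 3.39 µV.

3.39 µV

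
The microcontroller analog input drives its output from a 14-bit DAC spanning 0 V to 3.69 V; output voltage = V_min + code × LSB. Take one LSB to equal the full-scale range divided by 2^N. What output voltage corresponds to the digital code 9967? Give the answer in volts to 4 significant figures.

Full-scale range = 3.69 V. LSB = 3.69 V / 2^14.
V_out = 0 + 9967 × (3.69/16384) V
      = 0 V + 2.24477 V = 2.24477 V.

2.245 V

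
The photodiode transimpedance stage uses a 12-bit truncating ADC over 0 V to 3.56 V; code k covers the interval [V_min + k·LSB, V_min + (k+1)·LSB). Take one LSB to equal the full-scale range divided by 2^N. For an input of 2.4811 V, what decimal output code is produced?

2854

Full-scale range = 3.56 V. LSB = 3.56 V / 2^12 ≈ 0.8691 mV.
(V_in − V_min) × 2^12/range = (2.4811 − (0)) × 4096/3.56 = 2854.659.
Floor → code = 2854.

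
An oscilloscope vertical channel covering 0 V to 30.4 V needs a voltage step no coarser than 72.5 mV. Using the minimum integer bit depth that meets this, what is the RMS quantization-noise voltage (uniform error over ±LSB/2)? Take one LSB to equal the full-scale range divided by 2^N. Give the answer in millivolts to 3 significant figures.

17.1 mV

Range is 30.4 V.
Required number of levels: 30.4/72.5 mV = 419.31; smallest N with 2^N ≥ that is 9.
LSB = 30.4 V / 2^9 = 59.375 mV.
σ_q = LSB/√12 = 59.375 mV/3.4641 = 17.1 mV.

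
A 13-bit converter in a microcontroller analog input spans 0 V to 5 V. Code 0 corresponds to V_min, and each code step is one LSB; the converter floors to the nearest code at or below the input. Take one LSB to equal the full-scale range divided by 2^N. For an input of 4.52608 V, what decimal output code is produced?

Range is 5 V. LSB = 5 V / 2^13 ≈ 0.6104 mV.
V_in − V_min = 4.52608 − (0) = 4.52608 V.
Divide by LSB: 4.52608 × 8192/5 = 7415.5295.
Truncating gives code 7415.

7415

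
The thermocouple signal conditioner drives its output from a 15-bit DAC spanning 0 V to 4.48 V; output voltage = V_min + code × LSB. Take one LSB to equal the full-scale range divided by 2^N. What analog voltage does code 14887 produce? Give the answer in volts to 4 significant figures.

V_FS = 4.48 V. LSB = 4.48 V / 2^15.
V_out = 0 + 14887 × (4.48/32768) V
      = 0 V + 2.03533 V = 2.03533 V.

2.035 V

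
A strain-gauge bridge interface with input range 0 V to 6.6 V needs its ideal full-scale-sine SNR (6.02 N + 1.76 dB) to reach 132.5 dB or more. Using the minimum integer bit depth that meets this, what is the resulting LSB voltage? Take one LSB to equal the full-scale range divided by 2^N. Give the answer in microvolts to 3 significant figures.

V_FS = 6.6 V.
N ≥ (132.5 − 1.76)/6.02 = 21.718 → N_min = 22.
LSB = 6.6 V / 2^22 = 1.57 µV.

1.57 µV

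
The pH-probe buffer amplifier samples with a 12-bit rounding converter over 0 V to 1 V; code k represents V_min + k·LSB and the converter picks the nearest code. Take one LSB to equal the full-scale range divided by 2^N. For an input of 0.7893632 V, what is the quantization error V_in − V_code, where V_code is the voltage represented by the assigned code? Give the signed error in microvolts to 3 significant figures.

Full-scale range = 1 V. LSB = 1 V / 2^12 ≈ 244.1 µV.
(0.7893632 − (0)) / LSB = 0.7893632 × 4096/1 = 3233.2317. Nearest integer: k = 3233.
V_code = 0 + (3233/4096) × 1 = 0.7893066406 V.
V_in − V_code = 0.7893632 − (0.7893066406) = +56.6 µV.

+56.6 µV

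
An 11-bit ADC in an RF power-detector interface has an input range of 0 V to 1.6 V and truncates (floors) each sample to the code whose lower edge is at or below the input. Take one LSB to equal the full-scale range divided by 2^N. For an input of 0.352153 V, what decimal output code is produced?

450

Full-scale range = 1.6 V. LSB = 1.6 V / 2^11 ≈ 0.7812 mV.
code = ⌊(V_in − V_min)/LSB⌋ = ⌊(V_in − V_min) × 2^11 / range⌋
     = ⌊(0.352153 − (0)) × 2048 / 1.6⌋ = ⌊0.352153 × 2048/1.6⌋
     = ⌊450.756⌋ = 450.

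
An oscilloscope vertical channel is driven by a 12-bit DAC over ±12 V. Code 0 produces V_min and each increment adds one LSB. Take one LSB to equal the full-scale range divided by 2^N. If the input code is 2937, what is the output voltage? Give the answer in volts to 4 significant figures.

5.209 V

Span: 12 V − (-12 V) = 24 V. LSB = 24 V / 2^12.
V_out = -12 + 2937 × (24/4096) V
      = -12 V + 17.2090 V = 5.20898 V.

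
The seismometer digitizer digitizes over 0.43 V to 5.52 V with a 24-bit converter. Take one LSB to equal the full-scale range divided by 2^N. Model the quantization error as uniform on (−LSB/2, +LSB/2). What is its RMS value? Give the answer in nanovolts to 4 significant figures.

Full-scale range = 5.52 V − (0.43 V) = 5.09 V.
Step size = 5.09/16777216 V = 303.388 nV.
V_rms = LSB/√12 = 303.388 nV / √12 = 87.58 nV.

87.58 nV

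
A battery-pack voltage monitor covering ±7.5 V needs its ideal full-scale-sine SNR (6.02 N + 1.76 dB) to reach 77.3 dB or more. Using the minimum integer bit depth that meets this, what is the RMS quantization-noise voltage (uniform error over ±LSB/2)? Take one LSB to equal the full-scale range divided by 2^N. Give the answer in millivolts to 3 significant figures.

Range = 7.5 − (-7.5) = 15 V.
N ≥ (77.3 − 1.76)/6.02 = 12.548 → N_min = 13.
Step size = 15/8192 V = 1.8311 mV.
RMS noise = LSB/√12 = 0.529 mV.

0.529 mV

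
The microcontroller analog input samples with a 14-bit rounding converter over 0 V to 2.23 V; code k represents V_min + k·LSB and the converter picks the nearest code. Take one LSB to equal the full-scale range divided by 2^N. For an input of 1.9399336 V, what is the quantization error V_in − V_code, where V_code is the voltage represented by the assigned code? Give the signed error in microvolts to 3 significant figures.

Span = 2.23 V. LSB = 2.23 V / 2^14 ≈ 136.1 µV.
Position in LSBs: (1.9399336 − (0)) × 16384/2.23 = 14252.8574; rounding gives k = 14253.
V_code = 0 + (14253/16384) × 2.23 = 1.9399530029 V.
e = 1.9399336 − (1.9399530029) = −19.4 µV.

−19.4 µV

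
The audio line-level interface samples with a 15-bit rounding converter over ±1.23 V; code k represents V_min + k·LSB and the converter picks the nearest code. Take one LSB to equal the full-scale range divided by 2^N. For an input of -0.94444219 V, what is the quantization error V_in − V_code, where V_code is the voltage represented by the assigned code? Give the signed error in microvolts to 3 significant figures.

−20.8 µV

The full-scale span is 1.23 − (-1.23) = 2.46 V. LSB = 2.46 V / 2^15 ≈ 75.07 µV.
(V_in − V_min)/LSB = (-0.94444219 − (-1.23)) × 32768/2.46 = 3803.7229 → nearest code k = 3804.
Reconstructed level: -1.23 + 3804 × 2.46/32768 V = -0.94442138672 V.
V_in − V_code = -0.94444219 − (-0.94442138672) = −20.8 µV.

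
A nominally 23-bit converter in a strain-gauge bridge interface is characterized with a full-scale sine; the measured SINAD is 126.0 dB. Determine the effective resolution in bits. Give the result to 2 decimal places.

(126.0 − 1.76) / 6.02 = 124.24/6.02 = 20.6379 effective bits.

20.64 bits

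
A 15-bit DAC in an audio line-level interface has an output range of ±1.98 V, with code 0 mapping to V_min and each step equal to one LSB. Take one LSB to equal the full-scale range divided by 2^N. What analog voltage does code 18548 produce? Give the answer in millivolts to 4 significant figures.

Full-scale range = 1.98 V − (-1.98 V) = 3.96 V. LSB = 3.96 V / 2^15.
Output = V_min + (18548/32768) × range = -1.98 + 0.566040 × 3.96 V
      = -1.98 + 2.24152 = 0.261519 V.

261.5 mV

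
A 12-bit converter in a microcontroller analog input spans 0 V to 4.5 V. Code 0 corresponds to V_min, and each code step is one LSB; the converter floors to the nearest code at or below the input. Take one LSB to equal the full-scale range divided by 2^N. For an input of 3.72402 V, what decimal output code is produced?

Range is 4.5 V. LSB = 4.5 V / 2^12 ≈ 1.099 mV.
V_in − V_min = 3.72402 − (0) = 3.72402 V.
Divide by LSB: 3.72402 × 4096/4.5 = 3389.6858.
Truncating gives code 3389.

3389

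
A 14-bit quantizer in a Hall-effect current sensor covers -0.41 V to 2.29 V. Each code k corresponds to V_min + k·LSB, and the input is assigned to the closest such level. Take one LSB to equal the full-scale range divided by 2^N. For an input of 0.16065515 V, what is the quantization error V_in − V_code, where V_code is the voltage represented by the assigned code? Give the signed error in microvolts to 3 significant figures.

Span: 2.29 V − (-0.41 V) = 2.7 V. LSB = 2.7 V / 2^14 ≈ 164.8 µV.
(0.16065515 − (-0.41)) / LSB = 0.57065515 × 16384/2.7 = 3462.8200. Nearest integer: k = 3463.
Reconstructed level: -0.41 + 3463 × 2.7/16384 V = 0.16068481445 V.
Error = V_in − V_code = 0.16065515 − (0.16068481445) = −29.7 µV.

−29.7 µV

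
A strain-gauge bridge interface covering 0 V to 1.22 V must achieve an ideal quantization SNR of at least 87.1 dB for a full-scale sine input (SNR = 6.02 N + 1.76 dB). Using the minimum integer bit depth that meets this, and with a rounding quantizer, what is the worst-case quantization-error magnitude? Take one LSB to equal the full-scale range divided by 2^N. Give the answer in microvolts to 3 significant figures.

18.6 µV

Full-scale range = 1.22 V.
N ≥ (87.1 − 1.76)/6.02 = 14.176 → N_min = 15.
LSB = 1.22 V ÷ 2^15 = 1.22/32768 V = 37.231 µV.
Max error for round-to-nearest is LSB/2 = 18.6 µV.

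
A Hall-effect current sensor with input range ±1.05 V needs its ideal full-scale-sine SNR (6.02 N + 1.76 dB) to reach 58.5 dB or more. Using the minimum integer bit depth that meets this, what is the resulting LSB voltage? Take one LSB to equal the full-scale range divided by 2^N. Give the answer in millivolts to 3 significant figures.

2.05 mV

Span: 1.05 V − (-1.05 V) = 2.1 V.
Solving 6.02 N ≥ 58.5 − 1.76: N ≥ 9.425. Round up → N = 10.
One LSB is 2.1 V / 1024 = 2.05 mV.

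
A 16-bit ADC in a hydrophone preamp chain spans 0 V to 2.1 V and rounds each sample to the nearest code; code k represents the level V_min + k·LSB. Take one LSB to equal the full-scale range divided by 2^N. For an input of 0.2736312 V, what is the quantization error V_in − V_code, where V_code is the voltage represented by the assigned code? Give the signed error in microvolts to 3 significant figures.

+12.1 µV

Span = 2.1 V. LSB = 2.1 V / 2^16 ≈ 32.04 µV.
(V_in − V_min)/LSB = (0.2736312 − (0)) × 65536/2.1 = 8539.3782 → nearest code k = 8539.
Reconstructed level: 0 + 8539 × 2.1/65536 V = 0.27361907959 V.
e = 0.2736312 − (0.27361907959) = +12.1 µV.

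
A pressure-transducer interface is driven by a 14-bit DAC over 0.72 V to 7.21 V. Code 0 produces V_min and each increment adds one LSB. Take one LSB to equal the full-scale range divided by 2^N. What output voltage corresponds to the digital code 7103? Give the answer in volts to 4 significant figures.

The full-scale span is 7.21 − (0.72) = 6.49 V. LSB = 6.49 V / 2^14.
V_out = V_min + code × LSB = 0.72 V + 7103 × 6.49 V / 16384
      = 0.72 + 2.81363 = 3.53363 V.

3.534 V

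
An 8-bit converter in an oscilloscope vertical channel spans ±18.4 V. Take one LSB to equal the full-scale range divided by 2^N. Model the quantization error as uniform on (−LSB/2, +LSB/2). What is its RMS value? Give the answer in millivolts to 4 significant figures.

41.50 mV

Full-scale range = 18.4 V − (-18.4 V) = 36.8 V.
Step size = 36.8/256 V = 143.750 mV.
RMS of a uniform error over width LSB is LSB/√12 = 41.50 mV.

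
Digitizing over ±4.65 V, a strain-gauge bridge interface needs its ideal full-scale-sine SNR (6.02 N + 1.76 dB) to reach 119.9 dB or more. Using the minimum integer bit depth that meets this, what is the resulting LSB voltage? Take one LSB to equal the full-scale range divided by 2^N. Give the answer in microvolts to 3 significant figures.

Range = 4.65 − (-4.65) = 9.3 V.
Required N = ⌈(119.9 − 1.76)/6.02⌉ = ⌈19.625⌉ = 20.
One LSB is 9.3 V / 1048576 = 8.87 µV.

8.87 µV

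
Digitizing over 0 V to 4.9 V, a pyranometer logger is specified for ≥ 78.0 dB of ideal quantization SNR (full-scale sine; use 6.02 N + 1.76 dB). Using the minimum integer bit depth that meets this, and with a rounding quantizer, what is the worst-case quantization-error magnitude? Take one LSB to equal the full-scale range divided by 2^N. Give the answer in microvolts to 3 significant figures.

Full-scale range = 4.9 V.
6.02 N + 1.76 ≥ 78.0 gives N ≥ 12.664, so the minimum integer is 13.
One LSB is 4.9 V / 8192 = 0.59814 mV.
|e|_max = LSB/2 = 299 µV.

299 µV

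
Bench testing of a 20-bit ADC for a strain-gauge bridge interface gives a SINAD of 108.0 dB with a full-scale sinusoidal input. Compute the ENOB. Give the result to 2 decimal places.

17.65 bits

(108.0 − 1.76) / 6.02 = 106.24/6.02 = 17.6478 effective bits.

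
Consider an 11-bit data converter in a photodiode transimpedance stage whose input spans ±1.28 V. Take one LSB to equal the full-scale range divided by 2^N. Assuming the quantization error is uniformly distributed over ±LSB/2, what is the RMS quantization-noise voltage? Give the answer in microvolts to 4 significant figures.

360.8 µV

Full-scale range = 1.28 V − (-1.28 V) = 2.56 V.
LSB = 2.56 V ÷ 2^11 = 2.56/2048 V = 1.25000 mV.
σ_q = LSB/√12 = 1.25000 mV/3.4641 = 360.8 µV.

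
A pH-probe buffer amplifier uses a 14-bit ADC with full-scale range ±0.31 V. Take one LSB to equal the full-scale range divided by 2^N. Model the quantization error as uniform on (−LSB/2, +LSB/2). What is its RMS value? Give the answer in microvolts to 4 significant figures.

10.92 µV

Span: 0.31 V − (-0.31 V) = 0.62 V.
One LSB is 0.62 V / 16384 = 37.8418 µV.
σ_q = LSB/√12 = 37.8418 µV/3.4641 = 10.92 µV.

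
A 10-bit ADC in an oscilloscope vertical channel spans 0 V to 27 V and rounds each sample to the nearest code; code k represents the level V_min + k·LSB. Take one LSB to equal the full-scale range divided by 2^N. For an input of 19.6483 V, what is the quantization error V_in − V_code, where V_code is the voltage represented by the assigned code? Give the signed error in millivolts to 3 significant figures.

V_FS = 27 V. LSB = 27 V / 2^10 ≈ 26.37 mV.
(V_in − V_min)/LSB = (19.6483 − (0)) × 1024/27 = 745.1800 → nearest code k = 745.
Reconstructed level: 0 + 745 × 27/1024 V = 19.64355469 V.
Error = V_in − V_code = 19.6483 − (19.64355469) = +4.75 mV.

+4.75 mV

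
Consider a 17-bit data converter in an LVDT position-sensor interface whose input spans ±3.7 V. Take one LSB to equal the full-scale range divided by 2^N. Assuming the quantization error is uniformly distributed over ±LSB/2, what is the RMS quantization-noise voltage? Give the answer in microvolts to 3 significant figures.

Range = 3.7 − (-3.7) = 7.4 V.
LSB = 7.4 V ÷ 2^17 = 7.4/131072 V = 56.458 µV.
σ_q = LSB/√12 = 56.458 µV/3.4641 = 16.3 µV.

16.3 µV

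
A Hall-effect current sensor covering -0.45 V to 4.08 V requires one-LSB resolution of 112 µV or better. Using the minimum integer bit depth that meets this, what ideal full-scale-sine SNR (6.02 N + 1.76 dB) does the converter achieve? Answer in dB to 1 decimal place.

98.1 dB

Span: 4.08 V − (-0.45 V) = 4.53 V.
Required number of levels: 4.53/112 µV = 40446; smallest N with 2^N ≥ that is 16.
Ideal SNR at N = 16: 6.02·16 + 1.76 = 98.1 dB.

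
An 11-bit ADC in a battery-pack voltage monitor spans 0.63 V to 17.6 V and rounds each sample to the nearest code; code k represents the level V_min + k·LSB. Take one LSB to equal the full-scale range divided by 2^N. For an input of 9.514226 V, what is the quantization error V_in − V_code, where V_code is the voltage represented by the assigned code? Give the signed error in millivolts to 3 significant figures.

The full-scale span is 17.6 − (0.63) = 16.97 V. LSB = 16.97 V / 2^11 ≈ 8.286 mV.
(9.514226 − (0.63)) / LSB = 8.884226 × 2048/16.97 = 1072.1800. Nearest integer: k = 1072.
V_code = 0.63 + (1072/2048) × 16.97 = 9.512734375 V.
Error = V_in − V_code = 9.514226 − (9.512734375) = +1.49 mV.

+1.49 mV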